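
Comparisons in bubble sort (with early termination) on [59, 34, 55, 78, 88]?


Algorithm: bubble sort (with early termination)
Input: [59, 34, 55, 78, 88]
Sorted: [34, 55, 59, 78, 88]

7


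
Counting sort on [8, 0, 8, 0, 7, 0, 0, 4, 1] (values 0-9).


Input: [8, 0, 8, 0, 7, 0, 0, 4, 1]
Counts: [4, 1, 0, 0, 1, 0, 0, 1, 2, 0]

Sorted: [0, 0, 0, 0, 1, 4, 7, 8, 8]


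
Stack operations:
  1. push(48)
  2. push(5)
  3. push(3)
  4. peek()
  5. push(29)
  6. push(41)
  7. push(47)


push(48) -> [48]
push(5) -> [48, 5]
push(3) -> [48, 5, 3]
peek()->3
push(29) -> [48, 5, 3, 29]
push(41) -> [48, 5, 3, 29, 41]
push(47) -> [48, 5, 3, 29, 41, 47]

Final stack: [48, 5, 3, 29, 41, 47]


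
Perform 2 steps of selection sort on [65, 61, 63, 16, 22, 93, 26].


Initial: [65, 61, 63, 16, 22, 93, 26]
Step 1: min=16 at 3
  Swap: [16, 61, 63, 65, 22, 93, 26]
Step 2: min=22 at 4
  Swap: [16, 22, 63, 65, 61, 93, 26]

After 2 steps: [16, 22, 63, 65, 61, 93, 26]


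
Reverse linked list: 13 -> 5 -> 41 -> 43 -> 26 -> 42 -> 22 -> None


Step 1: curr=13, set curr.next=prev(None) | reversed so far: 13
Step 2: curr=5, set curr.next=prev(13) | reversed so far: 5 -> 13
Step 3: curr=41, set curr.next=prev(5) | reversed so far: 41 -> 5 -> 13
Step 4: curr=43, set curr.next=prev(41) | reversed so far: 43 -> 41 -> 5 -> 13
Step 5: curr=26, set curr.next=prev(43) | reversed so far: 26 -> 43 -> 41 -> 5 -> 13
Step 6: curr=42, set curr.next=prev(26) | reversed so far: 42 -> 26 -> 43 -> 41 -> 5 -> 13
Step 7: curr=22, set curr.next=prev(42) | reversed so far: 22 -> 42 -> 26 -> 43 -> 41 -> 5 -> 13

22 -> 42 -> 26 -> 43 -> 41 -> 5 -> 13 -> None


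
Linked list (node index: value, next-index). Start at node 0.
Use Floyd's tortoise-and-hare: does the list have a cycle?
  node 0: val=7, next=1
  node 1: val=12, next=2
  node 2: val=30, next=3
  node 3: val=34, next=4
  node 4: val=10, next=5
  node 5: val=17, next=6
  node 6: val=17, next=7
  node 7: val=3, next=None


Floyd's tortoise (slow, +1) and hare (fast, +2):
  init: slow=0, fast=0
  step 1: slow=1, fast=2
  step 2: slow=2, fast=4
  step 3: slow=3, fast=6
  step 4: fast 6->7->None, no cycle

Cycle: no


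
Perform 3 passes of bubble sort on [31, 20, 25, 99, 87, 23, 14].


Initial: [31, 20, 25, 99, 87, 23, 14]
Pass 1: [20, 25, 31, 87, 23, 14, 99] (5 swaps)
Pass 2: [20, 25, 31, 23, 14, 87, 99] (2 swaps)
Pass 3: [20, 25, 23, 14, 31, 87, 99] (2 swaps)

After 3 passes: [20, 25, 23, 14, 31, 87, 99]


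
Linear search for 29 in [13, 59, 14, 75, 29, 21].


i=0: 13!=29
i=1: 59!=29
i=2: 14!=29
i=3: 75!=29
i=4: 29==29 found!

Found at 4, 5 comps


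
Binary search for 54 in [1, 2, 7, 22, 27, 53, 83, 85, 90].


Step 1: lo=0, hi=8, mid=4, val=27
Step 2: lo=5, hi=8, mid=6, val=83
Step 3: lo=5, hi=5, mid=5, val=53

Not found


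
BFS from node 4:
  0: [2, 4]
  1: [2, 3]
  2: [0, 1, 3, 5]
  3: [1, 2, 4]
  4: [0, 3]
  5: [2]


Visit 4, enqueue [0, 3]
Visit 0, enqueue [2]
Visit 3, enqueue [1]
Visit 2, enqueue [5]
Visit 1, enqueue []
Visit 5, enqueue []

BFS order: [4, 0, 3, 2, 1, 5]


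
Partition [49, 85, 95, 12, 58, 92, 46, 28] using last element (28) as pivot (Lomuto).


Pivot: 28
  12 <= 28: swap -> [12, 85, 95, 49, 58, 92, 46, 28]
Place pivot at 1: [12, 28, 95, 49, 58, 92, 46, 85]

Partitioned: [12, 28, 95, 49, 58, 92, 46, 85]


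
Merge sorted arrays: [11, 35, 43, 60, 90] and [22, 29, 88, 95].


Take 11 from A
Take 22 from B
Take 29 from B
Take 35 from A
Take 43 from A
Take 60 from A
Take 88 from B
Take 90 from A

Merged: [11, 22, 29, 35, 43, 60, 88, 90, 95]


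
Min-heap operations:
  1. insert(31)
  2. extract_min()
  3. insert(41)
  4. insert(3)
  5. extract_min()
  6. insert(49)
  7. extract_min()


insert(31) -> [31]
extract_min()->31, []
insert(41) -> [41]
insert(3) -> [3, 41]
extract_min()->3, [41]
insert(49) -> [41, 49]
extract_min()->41, [49]

Final heap: [49]


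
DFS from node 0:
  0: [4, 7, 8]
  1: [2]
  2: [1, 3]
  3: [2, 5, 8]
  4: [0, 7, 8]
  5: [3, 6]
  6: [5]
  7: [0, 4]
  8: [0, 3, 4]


Visit 0, push [8, 7, 4]
Visit 4, push [8, 7]
Visit 7, push []
Visit 8, push [3]
Visit 3, push [5, 2]
Visit 2, push [1]
Visit 1, push []
Visit 5, push [6]
Visit 6, push []

DFS order: [0, 4, 7, 8, 3, 2, 1, 5, 6]


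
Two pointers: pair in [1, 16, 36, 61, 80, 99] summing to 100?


lo=0(1)+hi=5(99)=100

Yes: 1+99=100


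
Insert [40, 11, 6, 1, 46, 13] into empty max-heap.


Insert 40: [40]
Insert 11: [40, 11]
Insert 6: [40, 11, 6]
Insert 1: [40, 11, 6, 1]
Insert 46: [46, 40, 6, 1, 11]
Insert 13: [46, 40, 13, 1, 11, 6]

Final heap: [46, 40, 13, 1, 11, 6]


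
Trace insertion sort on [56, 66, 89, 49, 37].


Initial: [56, 66, 89, 49, 37]
Insert 66: [56, 66, 89, 49, 37]
Insert 89: [56, 66, 89, 49, 37]
Insert 49: [49, 56, 66, 89, 37]
Insert 37: [37, 49, 56, 66, 89]

Sorted: [37, 49, 56, 66, 89]


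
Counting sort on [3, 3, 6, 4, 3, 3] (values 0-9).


Input: [3, 3, 6, 4, 3, 3]
Counts: [0, 0, 0, 4, 1, 0, 1, 0, 0, 0]

Sorted: [3, 3, 3, 3, 4, 6]


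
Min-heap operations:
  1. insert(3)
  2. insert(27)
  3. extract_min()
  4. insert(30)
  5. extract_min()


insert(3) -> [3]
insert(27) -> [3, 27]
extract_min()->3, [27]
insert(30) -> [27, 30]
extract_min()->27, [30]

Final heap: [30]


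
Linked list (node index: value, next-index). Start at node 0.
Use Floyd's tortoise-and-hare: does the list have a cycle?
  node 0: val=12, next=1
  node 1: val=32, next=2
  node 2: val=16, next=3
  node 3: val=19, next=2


Floyd's tortoise (slow, +1) and hare (fast, +2):
  init: slow=0, fast=0
  step 1: slow=1, fast=2
  step 2: slow=2, fast=2
  slow == fast at node 2: cycle detected

Cycle: yes


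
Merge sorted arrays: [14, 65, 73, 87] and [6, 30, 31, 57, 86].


Take 6 from B
Take 14 from A
Take 30 from B
Take 31 from B
Take 57 from B
Take 65 from A
Take 73 from A
Take 86 from B

Merged: [6, 14, 30, 31, 57, 65, 73, 86, 87]


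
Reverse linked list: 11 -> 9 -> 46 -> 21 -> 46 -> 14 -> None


Step 1: curr=11, set curr.next=prev(None) | reversed so far: 11
Step 2: curr=9, set curr.next=prev(11) | reversed so far: 9 -> 11
Step 3: curr=46, set curr.next=prev(9) | reversed so far: 46 -> 9 -> 11
Step 4: curr=21, set curr.next=prev(46) | reversed so far: 21 -> 46 -> 9 -> 11
Step 5: curr=46, set curr.next=prev(21) | reversed so far: 46 -> 21 -> 46 -> 9 -> 11
Step 6: curr=14, set curr.next=prev(46) | reversed so far: 14 -> 46 -> 21 -> 46 -> 9 -> 11

14 -> 46 -> 21 -> 46 -> 9 -> 11 -> None


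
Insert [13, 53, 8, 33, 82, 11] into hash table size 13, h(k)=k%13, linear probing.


Insert 13: h=0 -> slot 0
Insert 53: h=1 -> slot 1
Insert 8: h=8 -> slot 8
Insert 33: h=7 -> slot 7
Insert 82: h=4 -> slot 4
Insert 11: h=11 -> slot 11

Table: [13, 53, None, None, 82, None, None, 33, 8, None, None, 11, None]


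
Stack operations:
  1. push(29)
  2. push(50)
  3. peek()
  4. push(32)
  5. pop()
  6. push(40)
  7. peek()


push(29) -> [29]
push(50) -> [29, 50]
peek()->50
push(32) -> [29, 50, 32]
pop()->32, [29, 50]
push(40) -> [29, 50, 40]
peek()->40

Final stack: [29, 50, 40]


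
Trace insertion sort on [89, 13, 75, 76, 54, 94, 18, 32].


Initial: [89, 13, 75, 76, 54, 94, 18, 32]
Insert 13: [13, 89, 75, 76, 54, 94, 18, 32]
Insert 75: [13, 75, 89, 76, 54, 94, 18, 32]
Insert 76: [13, 75, 76, 89, 54, 94, 18, 32]
Insert 54: [13, 54, 75, 76, 89, 94, 18, 32]
Insert 94: [13, 54, 75, 76, 89, 94, 18, 32]
Insert 18: [13, 18, 54, 75, 76, 89, 94, 32]
Insert 32: [13, 18, 32, 54, 75, 76, 89, 94]

Sorted: [13, 18, 32, 54, 75, 76, 89, 94]


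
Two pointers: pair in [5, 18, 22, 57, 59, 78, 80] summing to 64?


lo=0(5)+hi=6(80)=85
lo=0(5)+hi=5(78)=83
lo=0(5)+hi=4(59)=64

Yes: 5+59=64


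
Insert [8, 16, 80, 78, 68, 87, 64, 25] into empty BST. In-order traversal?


Insert 8: root
Insert 16: R from 8
Insert 80: R from 8 -> R from 16
Insert 78: R from 8 -> R from 16 -> L from 80
Insert 68: R from 8 -> R from 16 -> L from 80 -> L from 78
Insert 87: R from 8 -> R from 16 -> R from 80
Insert 64: R from 8 -> R from 16 -> L from 80 -> L from 78 -> L from 68
Insert 25: R from 8 -> R from 16 -> L from 80 -> L from 78 -> L from 68 -> L from 64

In-order: [8, 16, 25, 64, 68, 78, 80, 87]


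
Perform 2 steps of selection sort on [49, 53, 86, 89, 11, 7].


Initial: [49, 53, 86, 89, 11, 7]
Step 1: min=7 at 5
  Swap: [7, 53, 86, 89, 11, 49]
Step 2: min=11 at 4
  Swap: [7, 11, 86, 89, 53, 49]

After 2 steps: [7, 11, 86, 89, 53, 49]


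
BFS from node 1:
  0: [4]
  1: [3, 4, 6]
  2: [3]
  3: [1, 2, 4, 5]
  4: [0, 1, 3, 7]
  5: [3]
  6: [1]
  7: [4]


Visit 1, enqueue [3, 4, 6]
Visit 3, enqueue [2, 5]
Visit 4, enqueue [0, 7]
Visit 6, enqueue []
Visit 2, enqueue []
Visit 5, enqueue []
Visit 0, enqueue []
Visit 7, enqueue []

BFS order: [1, 3, 4, 6, 2, 5, 0, 7]


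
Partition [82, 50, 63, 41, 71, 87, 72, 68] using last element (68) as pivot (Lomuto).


Pivot: 68
  50 <= 68: swap -> [50, 82, 63, 41, 71, 87, 72, 68]
  63 <= 68: swap -> [50, 63, 82, 41, 71, 87, 72, 68]
  41 <= 68: swap -> [50, 63, 41, 82, 71, 87, 72, 68]
Place pivot at 3: [50, 63, 41, 68, 71, 87, 72, 82]

Partitioned: [50, 63, 41, 68, 71, 87, 72, 82]


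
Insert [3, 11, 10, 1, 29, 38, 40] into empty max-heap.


Insert 3: [3]
Insert 11: [11, 3]
Insert 10: [11, 3, 10]
Insert 1: [11, 3, 10, 1]
Insert 29: [29, 11, 10, 1, 3]
Insert 38: [38, 11, 29, 1, 3, 10]
Insert 40: [40, 11, 38, 1, 3, 10, 29]

Final heap: [40, 11, 38, 1, 3, 10, 29]


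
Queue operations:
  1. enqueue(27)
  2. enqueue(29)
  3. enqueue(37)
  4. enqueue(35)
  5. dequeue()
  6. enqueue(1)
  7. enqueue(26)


enqueue(27) -> [27]
enqueue(29) -> [27, 29]
enqueue(37) -> [27, 29, 37]
enqueue(35) -> [27, 29, 37, 35]
dequeue()->27, [29, 37, 35]
enqueue(1) -> [29, 37, 35, 1]
enqueue(26) -> [29, 37, 35, 1, 26]

Final queue: [29, 37, 35, 1, 26]


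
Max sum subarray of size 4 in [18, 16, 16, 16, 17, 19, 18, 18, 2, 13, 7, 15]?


[0:4]: 66
[1:5]: 65
[2:6]: 68
[3:7]: 70
[4:8]: 72
[5:9]: 57
[6:10]: 51
[7:11]: 40
[8:12]: 37

Max: 72 at [4:8]


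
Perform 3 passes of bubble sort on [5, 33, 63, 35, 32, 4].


Initial: [5, 33, 63, 35, 32, 4]
Pass 1: [5, 33, 35, 32, 4, 63] (3 swaps)
Pass 2: [5, 33, 32, 4, 35, 63] (2 swaps)
Pass 3: [5, 32, 4, 33, 35, 63] (2 swaps)

After 3 passes: [5, 32, 4, 33, 35, 63]


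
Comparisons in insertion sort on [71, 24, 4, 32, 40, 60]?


Algorithm: insertion sort
Input: [71, 24, 4, 32, 40, 60]
Sorted: [4, 24, 32, 40, 60, 71]

9


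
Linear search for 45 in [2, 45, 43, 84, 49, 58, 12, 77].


i=0: 2!=45
i=1: 45==45 found!

Found at 1, 2 comps


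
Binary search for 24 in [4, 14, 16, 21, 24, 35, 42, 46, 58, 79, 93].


Step 1: lo=0, hi=10, mid=5, val=35
Step 2: lo=0, hi=4, mid=2, val=16
Step 3: lo=3, hi=4, mid=3, val=21
Step 4: lo=4, hi=4, mid=4, val=24

Found at index 4


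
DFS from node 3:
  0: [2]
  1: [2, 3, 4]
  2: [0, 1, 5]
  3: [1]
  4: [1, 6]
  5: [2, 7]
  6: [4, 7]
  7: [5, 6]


Visit 3, push [1]
Visit 1, push [4, 2]
Visit 2, push [5, 0]
Visit 0, push []
Visit 5, push [7]
Visit 7, push [6]
Visit 6, push [4]
Visit 4, push []

DFS order: [3, 1, 2, 0, 5, 7, 6, 4]


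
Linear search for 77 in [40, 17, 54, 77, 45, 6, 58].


i=0: 40!=77
i=1: 17!=77
i=2: 54!=77
i=3: 77==77 found!

Found at 3, 4 comps


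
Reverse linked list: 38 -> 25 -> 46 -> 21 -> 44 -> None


Step 1: curr=38, set curr.next=prev(None) | reversed so far: 38
Step 2: curr=25, set curr.next=prev(38) | reversed so far: 25 -> 38
Step 3: curr=46, set curr.next=prev(25) | reversed so far: 46 -> 25 -> 38
Step 4: curr=21, set curr.next=prev(46) | reversed so far: 21 -> 46 -> 25 -> 38
Step 5: curr=44, set curr.next=prev(21) | reversed so far: 44 -> 21 -> 46 -> 25 -> 38

44 -> 21 -> 46 -> 25 -> 38 -> None


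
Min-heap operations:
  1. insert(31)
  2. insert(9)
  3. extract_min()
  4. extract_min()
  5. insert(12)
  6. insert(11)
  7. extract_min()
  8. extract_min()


insert(31) -> [31]
insert(9) -> [9, 31]
extract_min()->9, [31]
extract_min()->31, []
insert(12) -> [12]
insert(11) -> [11, 12]
extract_min()->11, [12]
extract_min()->12, []

Final heap: []


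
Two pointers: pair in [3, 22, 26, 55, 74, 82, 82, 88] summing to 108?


lo=0(3)+hi=7(88)=91
lo=1(22)+hi=7(88)=110
lo=1(22)+hi=6(82)=104
lo=2(26)+hi=6(82)=108

Yes: 26+82=108


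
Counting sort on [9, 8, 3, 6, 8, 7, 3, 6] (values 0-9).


Input: [9, 8, 3, 6, 8, 7, 3, 6]
Counts: [0, 0, 0, 2, 0, 0, 2, 1, 2, 1]

Sorted: [3, 3, 6, 6, 7, 8, 8, 9]


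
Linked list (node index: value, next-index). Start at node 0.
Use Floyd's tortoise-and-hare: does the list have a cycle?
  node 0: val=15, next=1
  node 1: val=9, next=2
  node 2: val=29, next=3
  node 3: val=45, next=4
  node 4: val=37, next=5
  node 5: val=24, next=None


Floyd's tortoise (slow, +1) and hare (fast, +2):
  init: slow=0, fast=0
  step 1: slow=1, fast=2
  step 2: slow=2, fast=4
  step 3: fast 4->5->None, no cycle

Cycle: no


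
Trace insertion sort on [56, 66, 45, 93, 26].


Initial: [56, 66, 45, 93, 26]
Insert 66: [56, 66, 45, 93, 26]
Insert 45: [45, 56, 66, 93, 26]
Insert 93: [45, 56, 66, 93, 26]
Insert 26: [26, 45, 56, 66, 93]

Sorted: [26, 45, 56, 66, 93]


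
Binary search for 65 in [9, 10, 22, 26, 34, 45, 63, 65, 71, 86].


Step 1: lo=0, hi=9, mid=4, val=34
Step 2: lo=5, hi=9, mid=7, val=65

Found at index 7


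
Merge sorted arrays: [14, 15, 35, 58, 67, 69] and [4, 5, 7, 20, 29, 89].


Take 4 from B
Take 5 from B
Take 7 from B
Take 14 from A
Take 15 from A
Take 20 from B
Take 29 from B
Take 35 from A
Take 58 from A
Take 67 from A
Take 69 from A

Merged: [4, 5, 7, 14, 15, 20, 29, 35, 58, 67, 69, 89]


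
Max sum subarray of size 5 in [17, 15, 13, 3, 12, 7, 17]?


[0:5]: 60
[1:6]: 50
[2:7]: 52

Max: 60 at [0:5]


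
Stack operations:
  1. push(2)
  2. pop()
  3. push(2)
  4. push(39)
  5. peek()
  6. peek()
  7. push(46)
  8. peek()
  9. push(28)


push(2) -> [2]
pop()->2, []
push(2) -> [2]
push(39) -> [2, 39]
peek()->39
peek()->39
push(46) -> [2, 39, 46]
peek()->46
push(28) -> [2, 39, 46, 28]

Final stack: [2, 39, 46, 28]


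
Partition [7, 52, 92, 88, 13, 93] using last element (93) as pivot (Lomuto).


Pivot: 93
  7 <= 93: advance i (no swap)
  52 <= 93: advance i (no swap)
  92 <= 93: advance i (no swap)
  88 <= 93: advance i (no swap)
  13 <= 93: advance i (no swap)
Place pivot at 5: [7, 52, 92, 88, 13, 93]

Partitioned: [7, 52, 92, 88, 13, 93]


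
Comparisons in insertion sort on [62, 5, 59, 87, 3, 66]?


Algorithm: insertion sort
Input: [62, 5, 59, 87, 3, 66]
Sorted: [3, 5, 59, 62, 66, 87]

10


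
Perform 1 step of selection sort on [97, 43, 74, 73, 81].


Initial: [97, 43, 74, 73, 81]
Step 1: min=43 at 1
  Swap: [43, 97, 74, 73, 81]

After 1 step: [43, 97, 74, 73, 81]


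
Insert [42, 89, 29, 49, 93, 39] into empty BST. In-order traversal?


Insert 42: root
Insert 89: R from 42
Insert 29: L from 42
Insert 49: R from 42 -> L from 89
Insert 93: R from 42 -> R from 89
Insert 39: L from 42 -> R from 29

In-order: [29, 39, 42, 49, 89, 93]


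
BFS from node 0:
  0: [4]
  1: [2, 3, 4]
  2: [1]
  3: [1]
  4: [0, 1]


Visit 0, enqueue [4]
Visit 4, enqueue [1]
Visit 1, enqueue [2, 3]
Visit 2, enqueue []
Visit 3, enqueue []

BFS order: [0, 4, 1, 2, 3]


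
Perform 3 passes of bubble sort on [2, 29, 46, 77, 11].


Initial: [2, 29, 46, 77, 11]
Pass 1: [2, 29, 46, 11, 77] (1 swaps)
Pass 2: [2, 29, 11, 46, 77] (1 swaps)
Pass 3: [2, 11, 29, 46, 77] (1 swaps)

After 3 passes: [2, 11, 29, 46, 77]


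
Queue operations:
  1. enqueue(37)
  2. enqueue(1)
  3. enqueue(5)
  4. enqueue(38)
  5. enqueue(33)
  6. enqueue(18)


enqueue(37) -> [37]
enqueue(1) -> [37, 1]
enqueue(5) -> [37, 1, 5]
enqueue(38) -> [37, 1, 5, 38]
enqueue(33) -> [37, 1, 5, 38, 33]
enqueue(18) -> [37, 1, 5, 38, 33, 18]

Final queue: [37, 1, 5, 38, 33, 18]


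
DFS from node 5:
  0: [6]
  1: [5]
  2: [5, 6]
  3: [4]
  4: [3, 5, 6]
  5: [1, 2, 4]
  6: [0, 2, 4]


Visit 5, push [4, 2, 1]
Visit 1, push []
Visit 2, push [6]
Visit 6, push [4, 0]
Visit 0, push []
Visit 4, push [3]
Visit 3, push []

DFS order: [5, 1, 2, 6, 0, 4, 3]


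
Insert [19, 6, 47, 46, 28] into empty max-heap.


Insert 19: [19]
Insert 6: [19, 6]
Insert 47: [47, 6, 19]
Insert 46: [47, 46, 19, 6]
Insert 28: [47, 46, 19, 6, 28]

Final heap: [47, 46, 19, 6, 28]


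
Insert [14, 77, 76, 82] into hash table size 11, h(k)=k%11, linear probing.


Insert 14: h=3 -> slot 3
Insert 77: h=0 -> slot 0
Insert 76: h=10 -> slot 10
Insert 82: h=5 -> slot 5

Table: [77, None, None, 14, None, 82, None, None, None, None, 76]


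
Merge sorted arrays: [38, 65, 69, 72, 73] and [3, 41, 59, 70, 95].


Take 3 from B
Take 38 from A
Take 41 from B
Take 59 from B
Take 65 from A
Take 69 from A
Take 70 from B
Take 72 from A
Take 73 from A

Merged: [3, 38, 41, 59, 65, 69, 70, 72, 73, 95]


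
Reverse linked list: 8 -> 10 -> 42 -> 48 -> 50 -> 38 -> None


Step 1: curr=8, set curr.next=prev(None) | reversed so far: 8
Step 2: curr=10, set curr.next=prev(8) | reversed so far: 10 -> 8
Step 3: curr=42, set curr.next=prev(10) | reversed so far: 42 -> 10 -> 8
Step 4: curr=48, set curr.next=prev(42) | reversed so far: 48 -> 42 -> 10 -> 8
Step 5: curr=50, set curr.next=prev(48) | reversed so far: 50 -> 48 -> 42 -> 10 -> 8
Step 6: curr=38, set curr.next=prev(50) | reversed so far: 38 -> 50 -> 48 -> 42 -> 10 -> 8

38 -> 50 -> 48 -> 42 -> 10 -> 8 -> None


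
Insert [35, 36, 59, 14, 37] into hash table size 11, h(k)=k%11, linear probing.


Insert 35: h=2 -> slot 2
Insert 36: h=3 -> slot 3
Insert 59: h=4 -> slot 4
Insert 14: h=3, 2 probes -> slot 5
Insert 37: h=4, 2 probes -> slot 6

Table: [None, None, 35, 36, 59, 14, 37, None, None, None, None]


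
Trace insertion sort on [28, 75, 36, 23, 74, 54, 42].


Initial: [28, 75, 36, 23, 74, 54, 42]
Insert 75: [28, 75, 36, 23, 74, 54, 42]
Insert 36: [28, 36, 75, 23, 74, 54, 42]
Insert 23: [23, 28, 36, 75, 74, 54, 42]
Insert 74: [23, 28, 36, 74, 75, 54, 42]
Insert 54: [23, 28, 36, 54, 74, 75, 42]
Insert 42: [23, 28, 36, 42, 54, 74, 75]

Sorted: [23, 28, 36, 42, 54, 74, 75]


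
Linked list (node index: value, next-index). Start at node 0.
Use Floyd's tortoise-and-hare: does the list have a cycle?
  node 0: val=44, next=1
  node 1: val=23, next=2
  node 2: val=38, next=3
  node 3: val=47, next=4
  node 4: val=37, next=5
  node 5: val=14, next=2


Floyd's tortoise (slow, +1) and hare (fast, +2):
  init: slow=0, fast=0
  step 1: slow=1, fast=2
  step 2: slow=2, fast=4
  step 3: slow=3, fast=2
  step 4: slow=4, fast=4
  slow == fast at node 4: cycle detected

Cycle: yes


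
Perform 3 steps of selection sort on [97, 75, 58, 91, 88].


Initial: [97, 75, 58, 91, 88]
Step 1: min=58 at 2
  Swap: [58, 75, 97, 91, 88]
Step 2: min=75 at 1
  Swap: [58, 75, 97, 91, 88]
Step 3: min=88 at 4
  Swap: [58, 75, 88, 91, 97]

After 3 steps: [58, 75, 88, 91, 97]


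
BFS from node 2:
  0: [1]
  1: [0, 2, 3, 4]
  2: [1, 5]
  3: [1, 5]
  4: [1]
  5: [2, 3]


Visit 2, enqueue [1, 5]
Visit 1, enqueue [0, 3, 4]
Visit 5, enqueue []
Visit 0, enqueue []
Visit 3, enqueue []
Visit 4, enqueue []

BFS order: [2, 1, 5, 0, 3, 4]


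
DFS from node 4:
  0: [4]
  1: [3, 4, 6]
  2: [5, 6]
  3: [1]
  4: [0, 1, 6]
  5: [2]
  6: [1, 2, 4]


Visit 4, push [6, 1, 0]
Visit 0, push []
Visit 1, push [6, 3]
Visit 3, push []
Visit 6, push [2]
Visit 2, push [5]
Visit 5, push []

DFS order: [4, 0, 1, 3, 6, 2, 5]


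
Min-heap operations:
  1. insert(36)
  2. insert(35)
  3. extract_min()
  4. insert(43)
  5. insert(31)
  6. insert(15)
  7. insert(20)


insert(36) -> [36]
insert(35) -> [35, 36]
extract_min()->35, [36]
insert(43) -> [36, 43]
insert(31) -> [31, 43, 36]
insert(15) -> [15, 31, 36, 43]
insert(20) -> [15, 20, 36, 43, 31]

Final heap: [15, 20, 36, 43, 31]


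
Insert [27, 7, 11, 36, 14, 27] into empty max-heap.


Insert 27: [27]
Insert 7: [27, 7]
Insert 11: [27, 7, 11]
Insert 36: [36, 27, 11, 7]
Insert 14: [36, 27, 11, 7, 14]
Insert 27: [36, 27, 27, 7, 14, 11]

Final heap: [36, 27, 27, 7, 14, 11]


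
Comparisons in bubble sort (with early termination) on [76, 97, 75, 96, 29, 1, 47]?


Algorithm: bubble sort (with early termination)
Input: [76, 97, 75, 96, 29, 1, 47]
Sorted: [1, 29, 47, 75, 76, 96, 97]

21


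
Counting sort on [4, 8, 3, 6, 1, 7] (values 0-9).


Input: [4, 8, 3, 6, 1, 7]
Counts: [0, 1, 0, 1, 1, 0, 1, 1, 1, 0]

Sorted: [1, 3, 4, 6, 7, 8]


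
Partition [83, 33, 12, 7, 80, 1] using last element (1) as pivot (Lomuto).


Pivot: 1
Place pivot at 0: [1, 33, 12, 7, 80, 83]

Partitioned: [1, 33, 12, 7, 80, 83]


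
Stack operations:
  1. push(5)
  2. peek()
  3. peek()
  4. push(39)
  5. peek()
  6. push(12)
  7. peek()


push(5) -> [5]
peek()->5
peek()->5
push(39) -> [5, 39]
peek()->39
push(12) -> [5, 39, 12]
peek()->12

Final stack: [5, 39, 12]


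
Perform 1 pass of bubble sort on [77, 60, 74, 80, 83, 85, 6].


Initial: [77, 60, 74, 80, 83, 85, 6]
Pass 1: [60, 74, 77, 80, 83, 6, 85] (3 swaps)

After 1 pass: [60, 74, 77, 80, 83, 6, 85]


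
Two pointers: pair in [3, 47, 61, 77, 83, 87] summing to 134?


lo=0(3)+hi=5(87)=90
lo=1(47)+hi=5(87)=134

Yes: 47+87=134


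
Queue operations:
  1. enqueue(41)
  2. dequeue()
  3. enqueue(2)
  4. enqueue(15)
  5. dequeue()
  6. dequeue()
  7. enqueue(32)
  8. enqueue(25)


enqueue(41) -> [41]
dequeue()->41, []
enqueue(2) -> [2]
enqueue(15) -> [2, 15]
dequeue()->2, [15]
dequeue()->15, []
enqueue(32) -> [32]
enqueue(25) -> [32, 25]

Final queue: [32, 25]


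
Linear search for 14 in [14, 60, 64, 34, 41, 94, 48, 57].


i=0: 14==14 found!

Found at 0, 1 comps


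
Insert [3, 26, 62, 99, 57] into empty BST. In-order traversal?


Insert 3: root
Insert 26: R from 3
Insert 62: R from 3 -> R from 26
Insert 99: R from 3 -> R from 26 -> R from 62
Insert 57: R from 3 -> R from 26 -> L from 62

In-order: [3, 26, 57, 62, 99]


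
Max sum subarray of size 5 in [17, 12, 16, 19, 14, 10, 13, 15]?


[0:5]: 78
[1:6]: 71
[2:7]: 72
[3:8]: 71

Max: 78 at [0:5]


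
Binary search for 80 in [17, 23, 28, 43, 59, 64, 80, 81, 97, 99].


Step 1: lo=0, hi=9, mid=4, val=59
Step 2: lo=5, hi=9, mid=7, val=81
Step 3: lo=5, hi=6, mid=5, val=64
Step 4: lo=6, hi=6, mid=6, val=80

Found at index 6


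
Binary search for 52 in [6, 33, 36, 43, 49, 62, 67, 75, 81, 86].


Step 1: lo=0, hi=9, mid=4, val=49
Step 2: lo=5, hi=9, mid=7, val=75
Step 3: lo=5, hi=6, mid=5, val=62

Not found


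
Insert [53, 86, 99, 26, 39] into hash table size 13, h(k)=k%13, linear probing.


Insert 53: h=1 -> slot 1
Insert 86: h=8 -> slot 8
Insert 99: h=8, 1 probes -> slot 9
Insert 26: h=0 -> slot 0
Insert 39: h=0, 2 probes -> slot 2

Table: [26, 53, 39, None, None, None, None, None, 86, 99, None, None, None]


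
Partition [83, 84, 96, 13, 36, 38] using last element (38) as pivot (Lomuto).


Pivot: 38
  13 <= 38: swap -> [13, 84, 96, 83, 36, 38]
  36 <= 38: swap -> [13, 36, 96, 83, 84, 38]
Place pivot at 2: [13, 36, 38, 83, 84, 96]

Partitioned: [13, 36, 38, 83, 84, 96]


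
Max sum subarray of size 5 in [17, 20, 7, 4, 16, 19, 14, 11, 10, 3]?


[0:5]: 64
[1:6]: 66
[2:7]: 60
[3:8]: 64
[4:9]: 70
[5:10]: 57

Max: 70 at [4:9]


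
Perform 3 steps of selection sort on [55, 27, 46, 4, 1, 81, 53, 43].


Initial: [55, 27, 46, 4, 1, 81, 53, 43]
Step 1: min=1 at 4
  Swap: [1, 27, 46, 4, 55, 81, 53, 43]
Step 2: min=4 at 3
  Swap: [1, 4, 46, 27, 55, 81, 53, 43]
Step 3: min=27 at 3
  Swap: [1, 4, 27, 46, 55, 81, 53, 43]

After 3 steps: [1, 4, 27, 46, 55, 81, 53, 43]


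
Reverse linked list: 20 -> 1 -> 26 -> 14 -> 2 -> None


Step 1: curr=20, set curr.next=prev(None) | reversed so far: 20
Step 2: curr=1, set curr.next=prev(20) | reversed so far: 1 -> 20
Step 3: curr=26, set curr.next=prev(1) | reversed so far: 26 -> 1 -> 20
Step 4: curr=14, set curr.next=prev(26) | reversed so far: 14 -> 26 -> 1 -> 20
Step 5: curr=2, set curr.next=prev(14) | reversed so far: 2 -> 14 -> 26 -> 1 -> 20

2 -> 14 -> 26 -> 1 -> 20 -> None


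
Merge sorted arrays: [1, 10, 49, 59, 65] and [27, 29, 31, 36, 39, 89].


Take 1 from A
Take 10 from A
Take 27 from B
Take 29 from B
Take 31 from B
Take 36 from B
Take 39 from B
Take 49 from A
Take 59 from A
Take 65 from A

Merged: [1, 10, 27, 29, 31, 36, 39, 49, 59, 65, 89]


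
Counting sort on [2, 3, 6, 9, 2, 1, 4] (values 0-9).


Input: [2, 3, 6, 9, 2, 1, 4]
Counts: [0, 1, 2, 1, 1, 0, 1, 0, 0, 1]

Sorted: [1, 2, 2, 3, 4, 6, 9]


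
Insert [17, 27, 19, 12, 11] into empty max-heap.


Insert 17: [17]
Insert 27: [27, 17]
Insert 19: [27, 17, 19]
Insert 12: [27, 17, 19, 12]
Insert 11: [27, 17, 19, 12, 11]

Final heap: [27, 17, 19, 12, 11]


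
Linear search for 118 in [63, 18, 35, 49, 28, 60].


i=0: 63!=118
i=1: 18!=118
i=2: 35!=118
i=3: 49!=118
i=4: 28!=118
i=5: 60!=118

Not found, 6 comps


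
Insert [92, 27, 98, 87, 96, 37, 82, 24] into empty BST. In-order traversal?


Insert 92: root
Insert 27: L from 92
Insert 98: R from 92
Insert 87: L from 92 -> R from 27
Insert 96: R from 92 -> L from 98
Insert 37: L from 92 -> R from 27 -> L from 87
Insert 82: L from 92 -> R from 27 -> L from 87 -> R from 37
Insert 24: L from 92 -> L from 27

In-order: [24, 27, 37, 82, 87, 92, 96, 98]


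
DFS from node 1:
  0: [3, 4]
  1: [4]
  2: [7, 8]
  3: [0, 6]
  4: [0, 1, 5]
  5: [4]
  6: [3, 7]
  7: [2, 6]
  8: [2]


Visit 1, push [4]
Visit 4, push [5, 0]
Visit 0, push [3]
Visit 3, push [6]
Visit 6, push [7]
Visit 7, push [2]
Visit 2, push [8]
Visit 8, push []
Visit 5, push []

DFS order: [1, 4, 0, 3, 6, 7, 2, 8, 5]


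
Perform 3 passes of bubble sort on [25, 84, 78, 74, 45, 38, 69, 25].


Initial: [25, 84, 78, 74, 45, 38, 69, 25]
Pass 1: [25, 78, 74, 45, 38, 69, 25, 84] (6 swaps)
Pass 2: [25, 74, 45, 38, 69, 25, 78, 84] (5 swaps)
Pass 3: [25, 45, 38, 69, 25, 74, 78, 84] (4 swaps)

After 3 passes: [25, 45, 38, 69, 25, 74, 78, 84]


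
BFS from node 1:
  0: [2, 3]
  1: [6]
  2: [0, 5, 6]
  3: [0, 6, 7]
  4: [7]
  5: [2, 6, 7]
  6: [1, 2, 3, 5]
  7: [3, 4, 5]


Visit 1, enqueue [6]
Visit 6, enqueue [2, 3, 5]
Visit 2, enqueue [0]
Visit 3, enqueue [7]
Visit 5, enqueue []
Visit 0, enqueue []
Visit 7, enqueue [4]
Visit 4, enqueue []

BFS order: [1, 6, 2, 3, 5, 0, 7, 4]


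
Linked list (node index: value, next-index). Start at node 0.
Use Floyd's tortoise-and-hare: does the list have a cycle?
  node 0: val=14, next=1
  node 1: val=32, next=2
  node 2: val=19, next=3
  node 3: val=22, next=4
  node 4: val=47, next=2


Floyd's tortoise (slow, +1) and hare (fast, +2):
  init: slow=0, fast=0
  step 1: slow=1, fast=2
  step 2: slow=2, fast=4
  step 3: slow=3, fast=3
  slow == fast at node 3: cycle detected

Cycle: yes


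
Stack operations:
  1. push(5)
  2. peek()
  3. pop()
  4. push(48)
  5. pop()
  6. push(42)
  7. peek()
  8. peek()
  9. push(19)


push(5) -> [5]
peek()->5
pop()->5, []
push(48) -> [48]
pop()->48, []
push(42) -> [42]
peek()->42
peek()->42
push(19) -> [42, 19]

Final stack: [42, 19]


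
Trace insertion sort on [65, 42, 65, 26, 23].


Initial: [65, 42, 65, 26, 23]
Insert 42: [42, 65, 65, 26, 23]
Insert 65: [42, 65, 65, 26, 23]
Insert 26: [26, 42, 65, 65, 23]
Insert 23: [23, 26, 42, 65, 65]

Sorted: [23, 26, 42, 65, 65]


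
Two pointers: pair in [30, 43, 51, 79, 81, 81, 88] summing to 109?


lo=0(30)+hi=6(88)=118
lo=0(30)+hi=5(81)=111
lo=0(30)+hi=4(81)=111
lo=0(30)+hi=3(79)=109

Yes: 30+79=109


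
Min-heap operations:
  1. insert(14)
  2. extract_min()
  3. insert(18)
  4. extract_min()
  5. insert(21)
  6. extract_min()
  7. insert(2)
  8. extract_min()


insert(14) -> [14]
extract_min()->14, []
insert(18) -> [18]
extract_min()->18, []
insert(21) -> [21]
extract_min()->21, []
insert(2) -> [2]
extract_min()->2, []

Final heap: []


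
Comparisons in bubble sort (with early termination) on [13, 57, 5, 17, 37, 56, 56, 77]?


Algorithm: bubble sort (with early termination)
Input: [13, 57, 5, 17, 37, 56, 56, 77]
Sorted: [5, 13, 17, 37, 56, 56, 57, 77]

18


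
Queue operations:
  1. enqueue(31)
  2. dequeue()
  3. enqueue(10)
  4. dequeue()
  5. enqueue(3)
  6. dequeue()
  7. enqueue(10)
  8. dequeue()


enqueue(31) -> [31]
dequeue()->31, []
enqueue(10) -> [10]
dequeue()->10, []
enqueue(3) -> [3]
dequeue()->3, []
enqueue(10) -> [10]
dequeue()->10, []

Final queue: []


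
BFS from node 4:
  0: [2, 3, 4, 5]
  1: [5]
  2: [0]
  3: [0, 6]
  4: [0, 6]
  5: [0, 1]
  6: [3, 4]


Visit 4, enqueue [0, 6]
Visit 0, enqueue [2, 3, 5]
Visit 6, enqueue []
Visit 2, enqueue []
Visit 3, enqueue []
Visit 5, enqueue [1]
Visit 1, enqueue []

BFS order: [4, 0, 6, 2, 3, 5, 1]


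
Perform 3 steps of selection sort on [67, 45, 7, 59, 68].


Initial: [67, 45, 7, 59, 68]
Step 1: min=7 at 2
  Swap: [7, 45, 67, 59, 68]
Step 2: min=45 at 1
  Swap: [7, 45, 67, 59, 68]
Step 3: min=59 at 3
  Swap: [7, 45, 59, 67, 68]

After 3 steps: [7, 45, 59, 67, 68]


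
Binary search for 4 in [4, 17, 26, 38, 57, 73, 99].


Step 1: lo=0, hi=6, mid=3, val=38
Step 2: lo=0, hi=2, mid=1, val=17
Step 3: lo=0, hi=0, mid=0, val=4

Found at index 0


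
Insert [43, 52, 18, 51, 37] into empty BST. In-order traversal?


Insert 43: root
Insert 52: R from 43
Insert 18: L from 43
Insert 51: R from 43 -> L from 52
Insert 37: L from 43 -> R from 18

In-order: [18, 37, 43, 51, 52]


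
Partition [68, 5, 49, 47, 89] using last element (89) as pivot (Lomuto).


Pivot: 89
  68 <= 89: advance i (no swap)
  5 <= 89: advance i (no swap)
  49 <= 89: advance i (no swap)
  47 <= 89: advance i (no swap)
Place pivot at 4: [68, 5, 49, 47, 89]

Partitioned: [68, 5, 49, 47, 89]


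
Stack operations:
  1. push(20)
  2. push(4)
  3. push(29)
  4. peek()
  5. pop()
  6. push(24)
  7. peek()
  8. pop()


push(20) -> [20]
push(4) -> [20, 4]
push(29) -> [20, 4, 29]
peek()->29
pop()->29, [20, 4]
push(24) -> [20, 4, 24]
peek()->24
pop()->24, [20, 4]

Final stack: [20, 4]


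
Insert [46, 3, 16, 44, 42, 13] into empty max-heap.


Insert 46: [46]
Insert 3: [46, 3]
Insert 16: [46, 3, 16]
Insert 44: [46, 44, 16, 3]
Insert 42: [46, 44, 16, 3, 42]
Insert 13: [46, 44, 16, 3, 42, 13]

Final heap: [46, 44, 16, 3, 42, 13]


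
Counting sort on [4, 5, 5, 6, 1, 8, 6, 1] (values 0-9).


Input: [4, 5, 5, 6, 1, 8, 6, 1]
Counts: [0, 2, 0, 0, 1, 2, 2, 0, 1, 0]

Sorted: [1, 1, 4, 5, 5, 6, 6, 8]


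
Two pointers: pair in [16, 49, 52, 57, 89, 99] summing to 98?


lo=0(16)+hi=5(99)=115
lo=0(16)+hi=4(89)=105
lo=0(16)+hi=3(57)=73
lo=1(49)+hi=3(57)=106
lo=1(49)+hi=2(52)=101

No pair found


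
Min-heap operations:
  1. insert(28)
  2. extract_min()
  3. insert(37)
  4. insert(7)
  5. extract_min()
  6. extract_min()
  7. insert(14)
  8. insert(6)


insert(28) -> [28]
extract_min()->28, []
insert(37) -> [37]
insert(7) -> [7, 37]
extract_min()->7, [37]
extract_min()->37, []
insert(14) -> [14]
insert(6) -> [6, 14]

Final heap: [6, 14]


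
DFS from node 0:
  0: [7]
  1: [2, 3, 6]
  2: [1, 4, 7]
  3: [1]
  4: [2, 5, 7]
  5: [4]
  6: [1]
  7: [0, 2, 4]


Visit 0, push [7]
Visit 7, push [4, 2]
Visit 2, push [4, 1]
Visit 1, push [6, 3]
Visit 3, push []
Visit 6, push []
Visit 4, push [5]
Visit 5, push []

DFS order: [0, 7, 2, 1, 3, 6, 4, 5]


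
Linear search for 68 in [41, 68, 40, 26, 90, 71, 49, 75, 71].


i=0: 41!=68
i=1: 68==68 found!

Found at 1, 2 comps


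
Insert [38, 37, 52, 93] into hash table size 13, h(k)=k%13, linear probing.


Insert 38: h=12 -> slot 12
Insert 37: h=11 -> slot 11
Insert 52: h=0 -> slot 0
Insert 93: h=2 -> slot 2

Table: [52, None, 93, None, None, None, None, None, None, None, None, 37, 38]


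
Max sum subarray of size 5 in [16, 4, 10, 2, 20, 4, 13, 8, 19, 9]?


[0:5]: 52
[1:6]: 40
[2:7]: 49
[3:8]: 47
[4:9]: 64
[5:10]: 53

Max: 64 at [4:9]


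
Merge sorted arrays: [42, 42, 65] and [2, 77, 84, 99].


Take 2 from B
Take 42 from A
Take 42 from A
Take 65 from A

Merged: [2, 42, 42, 65, 77, 84, 99]


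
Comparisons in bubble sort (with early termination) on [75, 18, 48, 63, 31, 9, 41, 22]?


Algorithm: bubble sort (with early termination)
Input: [75, 18, 48, 63, 31, 9, 41, 22]
Sorted: [9, 18, 22, 31, 41, 48, 63, 75]

27


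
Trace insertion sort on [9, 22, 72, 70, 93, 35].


Initial: [9, 22, 72, 70, 93, 35]
Insert 22: [9, 22, 72, 70, 93, 35]
Insert 72: [9, 22, 72, 70, 93, 35]
Insert 70: [9, 22, 70, 72, 93, 35]
Insert 93: [9, 22, 70, 72, 93, 35]
Insert 35: [9, 22, 35, 70, 72, 93]

Sorted: [9, 22, 35, 70, 72, 93]


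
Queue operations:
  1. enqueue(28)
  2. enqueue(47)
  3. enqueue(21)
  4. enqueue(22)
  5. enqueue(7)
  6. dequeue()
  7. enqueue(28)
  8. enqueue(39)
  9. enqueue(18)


enqueue(28) -> [28]
enqueue(47) -> [28, 47]
enqueue(21) -> [28, 47, 21]
enqueue(22) -> [28, 47, 21, 22]
enqueue(7) -> [28, 47, 21, 22, 7]
dequeue()->28, [47, 21, 22, 7]
enqueue(28) -> [47, 21, 22, 7, 28]
enqueue(39) -> [47, 21, 22, 7, 28, 39]
enqueue(18) -> [47, 21, 22, 7, 28, 39, 18]

Final queue: [47, 21, 22, 7, 28, 39, 18]


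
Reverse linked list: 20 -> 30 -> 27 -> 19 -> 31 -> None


Step 1: curr=20, set curr.next=prev(None) | reversed so far: 20
Step 2: curr=30, set curr.next=prev(20) | reversed so far: 30 -> 20
Step 3: curr=27, set curr.next=prev(30) | reversed so far: 27 -> 30 -> 20
Step 4: curr=19, set curr.next=prev(27) | reversed so far: 19 -> 27 -> 30 -> 20
Step 5: curr=31, set curr.next=prev(19) | reversed so far: 31 -> 19 -> 27 -> 30 -> 20

31 -> 19 -> 27 -> 30 -> 20 -> None


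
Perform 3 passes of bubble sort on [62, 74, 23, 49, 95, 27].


Initial: [62, 74, 23, 49, 95, 27]
Pass 1: [62, 23, 49, 74, 27, 95] (3 swaps)
Pass 2: [23, 49, 62, 27, 74, 95] (3 swaps)
Pass 3: [23, 49, 27, 62, 74, 95] (1 swaps)

After 3 passes: [23, 49, 27, 62, 74, 95]


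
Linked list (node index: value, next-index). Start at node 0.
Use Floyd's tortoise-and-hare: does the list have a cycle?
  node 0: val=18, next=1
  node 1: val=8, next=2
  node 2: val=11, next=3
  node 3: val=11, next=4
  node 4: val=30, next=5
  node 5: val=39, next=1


Floyd's tortoise (slow, +1) and hare (fast, +2):
  init: slow=0, fast=0
  step 1: slow=1, fast=2
  step 2: slow=2, fast=4
  step 3: slow=3, fast=1
  step 4: slow=4, fast=3
  step 5: slow=5, fast=5
  slow == fast at node 5: cycle detected

Cycle: yes


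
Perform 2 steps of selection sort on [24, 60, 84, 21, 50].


Initial: [24, 60, 84, 21, 50]
Step 1: min=21 at 3
  Swap: [21, 60, 84, 24, 50]
Step 2: min=24 at 3
  Swap: [21, 24, 84, 60, 50]

After 2 steps: [21, 24, 84, 60, 50]


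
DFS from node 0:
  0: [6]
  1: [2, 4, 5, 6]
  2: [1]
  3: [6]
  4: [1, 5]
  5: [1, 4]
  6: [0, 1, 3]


Visit 0, push [6]
Visit 6, push [3, 1]
Visit 1, push [5, 4, 2]
Visit 2, push []
Visit 4, push [5]
Visit 5, push []
Visit 3, push []

DFS order: [0, 6, 1, 2, 4, 5, 3]


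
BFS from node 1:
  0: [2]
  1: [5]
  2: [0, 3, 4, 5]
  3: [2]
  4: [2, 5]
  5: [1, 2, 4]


Visit 1, enqueue [5]
Visit 5, enqueue [2, 4]
Visit 2, enqueue [0, 3]
Visit 4, enqueue []
Visit 0, enqueue []
Visit 3, enqueue []

BFS order: [1, 5, 2, 4, 0, 3]


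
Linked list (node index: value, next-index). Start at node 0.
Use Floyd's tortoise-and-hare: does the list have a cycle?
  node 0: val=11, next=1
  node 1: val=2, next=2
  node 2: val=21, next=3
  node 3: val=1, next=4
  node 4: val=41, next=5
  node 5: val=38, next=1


Floyd's tortoise (slow, +1) and hare (fast, +2):
  init: slow=0, fast=0
  step 1: slow=1, fast=2
  step 2: slow=2, fast=4
  step 3: slow=3, fast=1
  step 4: slow=4, fast=3
  step 5: slow=5, fast=5
  slow == fast at node 5: cycle detected

Cycle: yes


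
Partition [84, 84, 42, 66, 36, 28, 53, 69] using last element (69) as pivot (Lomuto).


Pivot: 69
  42 <= 69: swap -> [42, 84, 84, 66, 36, 28, 53, 69]
  66 <= 69: swap -> [42, 66, 84, 84, 36, 28, 53, 69]
  36 <= 69: swap -> [42, 66, 36, 84, 84, 28, 53, 69]
  28 <= 69: swap -> [42, 66, 36, 28, 84, 84, 53, 69]
  53 <= 69: swap -> [42, 66, 36, 28, 53, 84, 84, 69]
Place pivot at 5: [42, 66, 36, 28, 53, 69, 84, 84]

Partitioned: [42, 66, 36, 28, 53, 69, 84, 84]


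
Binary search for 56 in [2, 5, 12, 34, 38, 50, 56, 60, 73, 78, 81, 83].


Step 1: lo=0, hi=11, mid=5, val=50
Step 2: lo=6, hi=11, mid=8, val=73
Step 3: lo=6, hi=7, mid=6, val=56

Found at index 6


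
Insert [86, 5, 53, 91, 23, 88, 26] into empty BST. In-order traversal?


Insert 86: root
Insert 5: L from 86
Insert 53: L from 86 -> R from 5
Insert 91: R from 86
Insert 23: L from 86 -> R from 5 -> L from 53
Insert 88: R from 86 -> L from 91
Insert 26: L from 86 -> R from 5 -> L from 53 -> R from 23

In-order: [5, 23, 26, 53, 86, 88, 91]


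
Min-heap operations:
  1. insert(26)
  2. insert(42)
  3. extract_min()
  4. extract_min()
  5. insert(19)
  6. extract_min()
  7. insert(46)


insert(26) -> [26]
insert(42) -> [26, 42]
extract_min()->26, [42]
extract_min()->42, []
insert(19) -> [19]
extract_min()->19, []
insert(46) -> [46]

Final heap: [46]


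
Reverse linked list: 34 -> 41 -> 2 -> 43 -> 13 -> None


Step 1: curr=34, set curr.next=prev(None) | reversed so far: 34
Step 2: curr=41, set curr.next=prev(34) | reversed so far: 41 -> 34
Step 3: curr=2, set curr.next=prev(41) | reversed so far: 2 -> 41 -> 34
Step 4: curr=43, set curr.next=prev(2) | reversed so far: 43 -> 2 -> 41 -> 34
Step 5: curr=13, set curr.next=prev(43) | reversed so far: 13 -> 43 -> 2 -> 41 -> 34

13 -> 43 -> 2 -> 41 -> 34 -> None


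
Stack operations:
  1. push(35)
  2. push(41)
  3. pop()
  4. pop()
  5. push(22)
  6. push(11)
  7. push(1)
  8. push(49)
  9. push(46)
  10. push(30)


push(35) -> [35]
push(41) -> [35, 41]
pop()->41, [35]
pop()->35, []
push(22) -> [22]
push(11) -> [22, 11]
push(1) -> [22, 11, 1]
push(49) -> [22, 11, 1, 49]
push(46) -> [22, 11, 1, 49, 46]
push(30) -> [22, 11, 1, 49, 46, 30]

Final stack: [22, 11, 1, 49, 46, 30]


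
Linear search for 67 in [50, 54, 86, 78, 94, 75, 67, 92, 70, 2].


i=0: 50!=67
i=1: 54!=67
i=2: 86!=67
i=3: 78!=67
i=4: 94!=67
i=5: 75!=67
i=6: 67==67 found!

Found at 6, 7 comps


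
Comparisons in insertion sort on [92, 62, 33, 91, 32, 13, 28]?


Algorithm: insertion sort
Input: [92, 62, 33, 91, 32, 13, 28]
Sorted: [13, 28, 32, 33, 62, 91, 92]

20


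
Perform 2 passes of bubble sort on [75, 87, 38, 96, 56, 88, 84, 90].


Initial: [75, 87, 38, 96, 56, 88, 84, 90]
Pass 1: [75, 38, 87, 56, 88, 84, 90, 96] (5 swaps)
Pass 2: [38, 75, 56, 87, 84, 88, 90, 96] (3 swaps)

After 2 passes: [38, 75, 56, 87, 84, 88, 90, 96]


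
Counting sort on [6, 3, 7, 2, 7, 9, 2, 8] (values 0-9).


Input: [6, 3, 7, 2, 7, 9, 2, 8]
Counts: [0, 0, 2, 1, 0, 0, 1, 2, 1, 1]

Sorted: [2, 2, 3, 6, 7, 7, 8, 9]


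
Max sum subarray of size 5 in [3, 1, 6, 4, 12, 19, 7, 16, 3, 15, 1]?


[0:5]: 26
[1:6]: 42
[2:7]: 48
[3:8]: 58
[4:9]: 57
[5:10]: 60
[6:11]: 42

Max: 60 at [5:10]


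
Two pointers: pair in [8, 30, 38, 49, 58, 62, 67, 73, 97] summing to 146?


lo=0(8)+hi=8(97)=105
lo=1(30)+hi=8(97)=127
lo=2(38)+hi=8(97)=135
lo=3(49)+hi=8(97)=146

Yes: 49+97=146


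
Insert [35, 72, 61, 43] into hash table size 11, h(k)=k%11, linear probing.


Insert 35: h=2 -> slot 2
Insert 72: h=6 -> slot 6
Insert 61: h=6, 1 probes -> slot 7
Insert 43: h=10 -> slot 10

Table: [None, None, 35, None, None, None, 72, 61, None, None, 43]


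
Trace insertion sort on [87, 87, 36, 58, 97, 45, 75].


Initial: [87, 87, 36, 58, 97, 45, 75]
Insert 87: [87, 87, 36, 58, 97, 45, 75]
Insert 36: [36, 87, 87, 58, 97, 45, 75]
Insert 58: [36, 58, 87, 87, 97, 45, 75]
Insert 97: [36, 58, 87, 87, 97, 45, 75]
Insert 45: [36, 45, 58, 87, 87, 97, 75]
Insert 75: [36, 45, 58, 75, 87, 87, 97]

Sorted: [36, 45, 58, 75, 87, 87, 97]


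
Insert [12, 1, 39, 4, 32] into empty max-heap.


Insert 12: [12]
Insert 1: [12, 1]
Insert 39: [39, 1, 12]
Insert 4: [39, 4, 12, 1]
Insert 32: [39, 32, 12, 1, 4]

Final heap: [39, 32, 12, 1, 4]


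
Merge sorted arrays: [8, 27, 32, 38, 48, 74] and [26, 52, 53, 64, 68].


Take 8 from A
Take 26 from B
Take 27 from A
Take 32 from A
Take 38 from A
Take 48 from A
Take 52 from B
Take 53 from B
Take 64 from B
Take 68 from B

Merged: [8, 26, 27, 32, 38, 48, 52, 53, 64, 68, 74]
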